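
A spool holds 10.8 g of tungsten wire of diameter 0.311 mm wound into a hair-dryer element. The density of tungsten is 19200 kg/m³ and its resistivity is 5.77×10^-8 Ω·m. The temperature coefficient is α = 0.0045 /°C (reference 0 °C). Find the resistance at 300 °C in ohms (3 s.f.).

A = π(d/2)² = π(1.5550e-04 m)² = 7.5964e-08 m²
L = m/(density·A) = 0.0108/(19200×7.5964e-08) = 7.405 m
R = ρL/A = (5.77×10^-8)(7.405)/(7.5964e-08) = 5.624 Ω
R(300 °C) = 5.624 × (1 + 0.0045×300) = 13.2 Ω

13.2 Ω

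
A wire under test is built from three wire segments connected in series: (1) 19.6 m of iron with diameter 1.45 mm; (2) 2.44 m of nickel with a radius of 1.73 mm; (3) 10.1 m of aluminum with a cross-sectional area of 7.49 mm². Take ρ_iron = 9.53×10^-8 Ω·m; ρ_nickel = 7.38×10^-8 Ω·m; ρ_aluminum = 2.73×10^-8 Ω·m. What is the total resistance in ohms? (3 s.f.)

1.19 Ω

Seg 1: A = π(d/2)² = π(7.2500e-04 m)² = 1.651e-06 m²
R_1 = (9.53×10^-8)(19.6)/(1.651e-06) = 1.131 Ω
Seg 2: A = πr² = π(1.7300e-03 m)² = 9.402e-06 m²
R_2 = (7.38×10^-8)(2.44)/(9.402e-06) = 0.01915 Ω
Seg 3: A = 7.49 mm² = 7.490e-06 m²
R_3 = (2.73×10^-8)(10.1)/(7.490e-06) = 0.03681 Ω
R_total = R_1 + R_2 + R_3 = 1.19 Ω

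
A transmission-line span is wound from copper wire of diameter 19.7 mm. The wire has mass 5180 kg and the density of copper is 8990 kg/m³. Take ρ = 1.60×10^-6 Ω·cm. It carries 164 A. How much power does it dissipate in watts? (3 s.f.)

ρ = 1.60×10^-6 Ω·cm = 1.60×10^-8 Ω·m
A = π(d/2)² = π(9.8500e-03 m)² = 3.0481e-04 m²
L = m/(density·A) = 5180/(8990×3.0481e-04) = 1890 m
R = ρL/A = (1.60×10^-8)(1890)/(3.0481e-04) = 0.09923 Ω
P = I²R = (164)² × 0.09923 = 2670 W

2670 W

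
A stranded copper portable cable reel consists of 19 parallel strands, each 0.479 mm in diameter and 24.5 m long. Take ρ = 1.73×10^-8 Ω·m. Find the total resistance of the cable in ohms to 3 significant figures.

0.124 Ω

A_strand = π(2.3950e-04 m)² = 1.802e-07 m²
R_strand = ρL/A = (1.73×10^-8)(24.5)/(1.802e-07) = 2.352 Ω
R_total = R_strand/N = 2.352/19 = 0.124 Ω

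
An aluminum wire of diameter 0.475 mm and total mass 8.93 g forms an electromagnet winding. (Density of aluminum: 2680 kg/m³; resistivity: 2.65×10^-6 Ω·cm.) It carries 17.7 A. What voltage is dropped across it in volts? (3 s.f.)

49.8 V

ρ = 2.65×10^-6 Ω·cm = 2.65×10^-8 Ω·m
A = π(d/2)² = π(2.3750e-04 m)² = 1.7721e-07 m²
L = m/(density·A) = 0.00893/(2680×1.7721e-07) = 18.8 m
R = ρL/A = (2.65×10^-8)(18.8)/(1.7721e-07) = 2.812 Ω
V = IR = 17.7 × 2.812 = 49.8 V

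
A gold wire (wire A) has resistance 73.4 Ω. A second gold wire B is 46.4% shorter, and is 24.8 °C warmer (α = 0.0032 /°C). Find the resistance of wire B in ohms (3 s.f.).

42.5 Ω

R ∝ ρL/d² with ρ ∝ (1+αΔT), so R_B/R_A = (1 − 46.4/100) × (1 + 0.0032×24.8)
= 0.536 × 1.079 = 0.5785
R_B = 0.5785 × 73.4 = 42.5 Ω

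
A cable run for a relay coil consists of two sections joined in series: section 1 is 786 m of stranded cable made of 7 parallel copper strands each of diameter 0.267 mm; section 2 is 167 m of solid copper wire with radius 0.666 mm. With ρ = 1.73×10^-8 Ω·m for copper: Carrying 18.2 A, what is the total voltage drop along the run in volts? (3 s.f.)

669 V

Section 1: A_strand = π(1.3350e-04)² = 5.599e-08 m²; R₁ = ρL/(N·A_s) = (1.73×10^-8)(786)/(7×5.599e-08) = 34.69 Ω
Section 2: A = πr² = π(6.6600e-04 m)² = 1.393e-06 m²
R₂ = (1.73×10^-8)(167)/(1.393e-06) = 2.073 Ω
R = R₁ + R₂ = 36.77 Ω
V = IR = 18.2 × 36.77 = 669 V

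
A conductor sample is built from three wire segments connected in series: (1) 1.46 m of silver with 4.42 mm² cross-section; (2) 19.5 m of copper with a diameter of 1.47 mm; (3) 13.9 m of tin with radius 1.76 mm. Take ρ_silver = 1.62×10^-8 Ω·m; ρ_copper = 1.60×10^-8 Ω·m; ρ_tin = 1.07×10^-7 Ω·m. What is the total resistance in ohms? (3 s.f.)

0.342 Ω

Seg 1: A = 4.42 mm² = 4.420e-06 m²
R_1 = (1.62×10^-8)(1.46)/(4.420e-06) = 0.005351 Ω
Seg 2: A = π(d/2)² = π(7.3500e-04 m)² = 1.697e-06 m²
R_2 = (1.60×10^-8)(19.5)/(1.697e-06) = 0.1838 Ω
Seg 3: A = πr² = π(1.7600e-03 m)² = 9.731e-06 m²
R_3 = (1.07×10^-7)(13.9)/(9.731e-06) = 0.1528 Ω
R_total = R_1 + R_2 + R_3 = 0.342 Ω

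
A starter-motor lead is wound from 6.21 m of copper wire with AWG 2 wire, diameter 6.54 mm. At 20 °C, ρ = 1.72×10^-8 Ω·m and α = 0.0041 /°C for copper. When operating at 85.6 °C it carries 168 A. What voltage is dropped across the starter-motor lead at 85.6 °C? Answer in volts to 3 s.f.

A = π(6.54/2 mm)² = π(3.2700e-03 m)² = 3.359e-05 m²
R₍20₎ = ρL/A = (1.72×10^-8)(6.21)/(3.359e-05) = 0.00318 Ω
R₍85.6₎ = R₍20₎(1 + αΔT) = 0.00318 × (1 + 0.0041×65.6) = 0.004035 Ω
V = IR = 168 × 0.004035 = 0.678 V

0.678 V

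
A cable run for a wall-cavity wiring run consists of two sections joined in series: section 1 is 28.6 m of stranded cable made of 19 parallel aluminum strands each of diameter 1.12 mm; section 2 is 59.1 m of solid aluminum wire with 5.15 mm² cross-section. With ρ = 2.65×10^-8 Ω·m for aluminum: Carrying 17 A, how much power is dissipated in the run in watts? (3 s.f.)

99.6 W

Section 1: A_strand = π(5.6000e-04)² = 9.852e-07 m²; R₁ = ρL/(N·A_s) = (2.65×10^-8)(28.6)/(19×9.852e-07) = 0.04049 Ω
Section 2: A = 5.15 mm² = 5.150e-06 m²
R₂ = (2.65×10^-8)(59.1)/(5.150e-06) = 0.3041 Ω
R = R₁ + R₂ = 0.3446 Ω
P = I²R = (17)² × 0.3446 = 99.6 W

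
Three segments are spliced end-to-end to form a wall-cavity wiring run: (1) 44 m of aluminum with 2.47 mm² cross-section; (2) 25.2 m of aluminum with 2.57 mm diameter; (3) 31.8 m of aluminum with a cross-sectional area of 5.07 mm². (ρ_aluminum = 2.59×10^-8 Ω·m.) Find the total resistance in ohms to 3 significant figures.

0.750 Ω

Seg 1: A = 2.47 mm² = 2.470e-06 m²
R_1 = (2.59×10^-8)(44)/(2.470e-06) = 0.4614 Ω
Seg 2: A = π(d/2)² = π(1.2850e-03 m)² = 5.187e-06 m²
R_2 = (2.59×10^-8)(25.2)/(5.187e-06) = 0.1258 Ω
Seg 3: A = 5.07 mm² = 5.070e-06 m²
R_3 = (2.59×10^-8)(31.8)/(5.070e-06) = 0.1624 Ω
R_total = R_1 + R_2 + R_3 = 0.750 Ω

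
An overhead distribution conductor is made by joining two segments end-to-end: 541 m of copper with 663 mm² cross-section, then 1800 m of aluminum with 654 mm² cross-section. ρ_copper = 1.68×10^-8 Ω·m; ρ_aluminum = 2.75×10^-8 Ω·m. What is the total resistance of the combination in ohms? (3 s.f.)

0.0894 Ω

Segment 1: A = 663 mm² = 6.630e-04 m²
R₁ = ρL/A = (1.68×10^-8)(541)/(6.630e-04) = 0.01371 Ω
Segment 2: A = 654 mm² = 6.540e-04 m²
R₂ = (2.75×10^-8)(1800)/(6.540e-04) = 0.07569 Ω
R = R₁ + R₂ = 0.0894 Ω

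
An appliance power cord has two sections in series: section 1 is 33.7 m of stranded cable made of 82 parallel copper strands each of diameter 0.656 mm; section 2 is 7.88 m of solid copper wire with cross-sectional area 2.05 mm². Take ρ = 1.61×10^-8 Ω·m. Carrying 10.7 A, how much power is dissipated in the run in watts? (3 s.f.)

9.33 W

Section 1: A_strand = π(3.2800e-04)² = 3.380e-07 m²; R₁ = ρL/(N·A_s) = (1.61×10^-8)(33.7)/(82×3.380e-07) = 0.01958 Ω
Section 2: A = 2.05 mm² = 2.050e-06 m²
R₂ = (1.61×10^-8)(7.88)/(2.050e-06) = 0.06189 Ω
R = R₁ + R₂ = 0.08146 Ω
P = I²R = (10.7)² × 0.08146 = 9.33 W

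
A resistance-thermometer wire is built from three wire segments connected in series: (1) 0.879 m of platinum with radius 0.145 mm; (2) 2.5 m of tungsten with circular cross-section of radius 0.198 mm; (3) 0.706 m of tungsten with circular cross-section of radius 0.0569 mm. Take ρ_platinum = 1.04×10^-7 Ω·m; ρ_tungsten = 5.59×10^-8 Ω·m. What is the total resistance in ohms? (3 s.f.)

6.40 Ω

Seg 1: A = πr² = π(1.4500e-04 m)² = 6.605e-08 m²
R_1 = (1.04×10^-7)(0.879)/(6.605e-08) = 1.384 Ω
Seg 2: A = πr² = π(1.9800e-04 m)² = 1.232e-07 m²
R_2 = (5.59×10^-8)(2.5)/(1.232e-07) = 1.135 Ω
Seg 3: A = πr² = π(5.6900e-05 m)² = 1.017e-08 m²
R_3 = (5.59×10^-8)(0.706)/(1.017e-08) = 3.88 Ω
R_total = R_1 + R_2 + R_3 = 6.40 Ω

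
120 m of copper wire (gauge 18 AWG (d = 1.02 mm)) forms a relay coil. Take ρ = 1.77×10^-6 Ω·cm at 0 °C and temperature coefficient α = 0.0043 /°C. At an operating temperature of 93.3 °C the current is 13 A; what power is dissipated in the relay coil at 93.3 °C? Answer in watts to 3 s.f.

616 W

ρ = 1.77×10^-6 Ω·cm = 1.77×10^-8 Ω·m
A = π(1.02/2 mm)² = π(5.1000e-04 m)² = 8.171e-07 m²
R₍0₎ = ρL/A = (1.77×10^-8)(120)/(8.171e-07) = 2.599 Ω
R₍93.3₎ = R₍0₎(1 + αΔT) = 2.599 × (1 + 0.0043×93.3) = 3.642 Ω
P = I²R = (13)² × 3.642 = 616 W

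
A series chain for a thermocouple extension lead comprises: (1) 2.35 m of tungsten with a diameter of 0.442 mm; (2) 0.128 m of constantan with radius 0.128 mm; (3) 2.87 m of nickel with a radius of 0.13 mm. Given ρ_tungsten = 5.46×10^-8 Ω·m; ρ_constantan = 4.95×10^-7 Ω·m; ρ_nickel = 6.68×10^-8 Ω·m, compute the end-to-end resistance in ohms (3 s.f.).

Seg 1: A = π(d/2)² = π(2.2100e-04 m)² = 1.534e-07 m²
R_1 = (5.46×10^-8)(2.35)/(1.534e-07) = 0.8362 Ω
Seg 2: A = πr² = π(1.2800e-04 m)² = 5.147e-08 m²
R_2 = (4.95×10^-7)(0.128)/(5.147e-08) = 1.231 Ω
Seg 3: A = πr² = π(1.3000e-04 m)² = 5.309e-08 m²
R_3 = (6.68×10^-8)(2.87)/(5.309e-08) = 3.611 Ω
R_total = R_1 + R_2 + R_3 = 5.68 Ω

5.68 Ω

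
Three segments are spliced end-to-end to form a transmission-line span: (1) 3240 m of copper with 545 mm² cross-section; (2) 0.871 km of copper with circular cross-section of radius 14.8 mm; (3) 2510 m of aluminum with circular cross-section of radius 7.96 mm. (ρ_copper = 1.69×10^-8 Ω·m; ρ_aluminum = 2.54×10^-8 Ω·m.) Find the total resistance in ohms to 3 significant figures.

Seg 1: A = 545 mm² = 5.450e-04 m²
R_1 = (1.69×10^-8)(3240)/(5.450e-04) = 0.1005 Ω
Seg 2: A = πr² = π(1.4800e-02 m)² = 6.881e-04 m²
R_2 = (1.69×10^-8)(871)/(6.881e-04) = 0.02139 Ω
Seg 3: A = πr² = π(7.9600e-03 m)² = 1.991e-04 m²
R_3 = (2.54×10^-8)(2510)/(1.991e-04) = 0.3203 Ω
R_total = R_1 + R_2 + R_3 = 0.442 Ω

0.442 Ω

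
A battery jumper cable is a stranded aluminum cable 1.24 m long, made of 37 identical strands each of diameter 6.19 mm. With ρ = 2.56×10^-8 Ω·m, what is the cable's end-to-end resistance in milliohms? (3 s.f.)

0.0285 mΩ

A_strand = π(3.0950e-03 m)² = 3.009e-05 m²
R_strand = ρL/A = (2.56×10^-8)(1.24)/(3.009e-05) = 0.001055 Ω
R_total = R_strand/N = 0.001055/37 = 0.0285 mΩ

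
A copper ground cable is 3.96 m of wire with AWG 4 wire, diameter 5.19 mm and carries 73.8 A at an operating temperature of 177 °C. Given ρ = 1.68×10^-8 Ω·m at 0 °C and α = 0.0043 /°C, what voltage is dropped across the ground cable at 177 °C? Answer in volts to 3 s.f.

0.409 V

A = π(5.19/2 mm)² = π(2.5950e-03 m)² = 2.116e-05 m²
R₍0₎ = ρL/A = (1.68×10^-8)(3.96)/(2.116e-05) = 0.003145 Ω
R₍177₎ = R₍0₎(1 + αΔT) = 0.003145 × (1 + 0.0043×177) = 0.005538 Ω
V = IR = 73.8 × 0.005538 = 0.409 V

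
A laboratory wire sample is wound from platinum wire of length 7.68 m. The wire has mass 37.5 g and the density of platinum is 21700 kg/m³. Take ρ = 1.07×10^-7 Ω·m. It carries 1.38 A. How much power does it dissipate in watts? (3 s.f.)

6.95 W

A = m/(density·L) = 0.0375/(21700×7.68) = 2.2501e-07 m²
R = ρL/A = (1.07×10^-7)(7.68)/(2.2501e-07) = 3.652 Ω
P = I²R = (1.38)² × 3.652 = 6.95 W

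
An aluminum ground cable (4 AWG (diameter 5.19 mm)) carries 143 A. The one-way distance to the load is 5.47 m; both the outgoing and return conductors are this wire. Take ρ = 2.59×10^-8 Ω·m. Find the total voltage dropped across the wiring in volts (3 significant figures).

1.92 V

A = π(5.19/2 mm)² = π(2.5950e-03 m)² = 2.116e-05 m²
Total conductor length (both ways) L = 2 × 5.47 = 10.94 m
R = ρL/A = (2.59×10^-8)(10.94)/(2.116e-05) = 0.01339 Ω
V = IR = 143 × 0.01339 = 1.92 V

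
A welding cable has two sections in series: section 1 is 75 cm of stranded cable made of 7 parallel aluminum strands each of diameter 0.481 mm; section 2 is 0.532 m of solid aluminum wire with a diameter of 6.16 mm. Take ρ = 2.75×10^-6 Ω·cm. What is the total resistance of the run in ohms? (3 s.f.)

0.0167 Ω

ρ = 2.75×10^-6 Ω·cm = 2.75×10^-8 Ω·m
Section 1: A_strand = π(2.4050e-04)² = 1.817e-07 m²; R₁ = ρL/(N·A_s) = (2.75×10^-8)(0.75)/(7×1.817e-07) = 0.01621 Ω
Section 2: A = π(d/2)² = π(3.0800e-03 m)² = 2.980e-05 m²
R₂ = (2.75×10^-8)(0.532)/(2.980e-05) = 4.909×10^-4 Ω
R = R₁ + R₂ = 0.0167 Ω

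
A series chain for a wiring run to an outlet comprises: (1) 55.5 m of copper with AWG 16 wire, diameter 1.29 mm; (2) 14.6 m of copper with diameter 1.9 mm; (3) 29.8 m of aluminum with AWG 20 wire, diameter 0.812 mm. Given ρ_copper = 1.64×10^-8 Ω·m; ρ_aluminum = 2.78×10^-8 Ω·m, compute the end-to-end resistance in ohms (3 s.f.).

Seg 1: A = π(1.29/2 mm)² = π(6.4500e-04 m)² = 1.307e-06 m²
R_1 = (1.64×10^-8)(55.5)/(1.307e-06) = 0.6964 Ω
Seg 2: A = π(d/2)² = π(9.5000e-04 m)² = 2.835e-06 m²
R_2 = (1.64×10^-8)(14.6)/(2.835e-06) = 0.08445 Ω
Seg 3: A = π(0.812/2 mm)² = π(4.0600e-04 m)² = 5.178e-07 m²
R_3 = (2.78×10^-8)(29.8)/(5.178e-07) = 1.6 Ω
R_total = R_1 + R_2 + R_3 = 2.38 Ω

2.38 Ω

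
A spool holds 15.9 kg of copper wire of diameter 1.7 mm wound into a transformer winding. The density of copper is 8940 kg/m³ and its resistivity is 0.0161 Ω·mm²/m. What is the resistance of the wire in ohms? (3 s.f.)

5.56 Ω

ρ = 0.0161 Ω·mm²/m = 1.61×10^-8 Ω·m
A = π(d/2)² = π(8.5000e-04 m)² = 2.2698e-06 m²
L = m/(density·A) = 15.9/(8940×2.2698e-06) = 783.6 m
R = ρL/A = (1.61×10^-8)(783.6)/(2.2698e-06) = 5.56 Ω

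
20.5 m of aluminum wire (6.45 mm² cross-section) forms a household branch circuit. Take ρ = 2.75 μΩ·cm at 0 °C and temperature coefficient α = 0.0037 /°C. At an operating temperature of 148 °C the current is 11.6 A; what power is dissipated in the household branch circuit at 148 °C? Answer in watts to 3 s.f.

18.2 W

ρ = 2.75 μΩ·cm = 2.75×10^-8 Ω·m
A = 6.45 mm² = 6.450e-06 m²
R₍0₎ = ρL/A = (2.75×10^-8)(20.5)/(6.450e-06) = 0.0874 Ω
R₍148₎ = R₍0₎(1 + αΔT) = 0.0874 × (1 + 0.0037×148) = 0.1353 Ω
P = I²R = (11.6)² × 0.1353 = 18.2 W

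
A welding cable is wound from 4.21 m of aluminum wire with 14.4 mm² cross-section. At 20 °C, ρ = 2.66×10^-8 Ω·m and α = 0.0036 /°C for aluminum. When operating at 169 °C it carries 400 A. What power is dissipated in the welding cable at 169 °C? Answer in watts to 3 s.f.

A = 14.4 mm² = 1.440e-05 m²
R₍20₎ = ρL/A = (2.66×10^-8)(4.21)/(1.440e-05) = 0.007777 Ω
R₍169₎ = R₍20₎(1 + αΔT) = 0.007777 × (1 + 0.0036×149) = 0.01195 Ω
P = I²R = (400)² × 0.01195 = 1910 W

1910 W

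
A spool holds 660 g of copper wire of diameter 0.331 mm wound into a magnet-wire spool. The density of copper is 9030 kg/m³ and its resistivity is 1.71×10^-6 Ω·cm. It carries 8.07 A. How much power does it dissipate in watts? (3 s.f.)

11000 W

ρ = 1.71×10^-6 Ω·cm = 1.71×10^-8 Ω·m
A = π(d/2)² = π(1.6550e-04 m)² = 8.6049e-08 m²
L = m/(density·A) = 0.66/(9030×8.6049e-08) = 849.4 m
R = ρL/A = (1.71×10^-8)(849.4)/(8.6049e-08) = 168.8 Ω
P = I²R = (8.07)² × 168.8 = 11000 W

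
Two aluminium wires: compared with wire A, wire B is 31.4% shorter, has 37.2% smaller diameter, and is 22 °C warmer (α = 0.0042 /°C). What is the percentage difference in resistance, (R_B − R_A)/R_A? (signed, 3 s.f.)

90.0%

R ∝ ρL/d² with ρ ∝ (1+αΔT), so R_B/R_A = (1 − 31.4/100) × (1 − 37.2/100)⁻² × (1 + 0.0042×22)
= 0.686 × 2.536 × 1.092 = 1.9
(R_B − R_A)/R_A = 1.9 − 1 = 90.0%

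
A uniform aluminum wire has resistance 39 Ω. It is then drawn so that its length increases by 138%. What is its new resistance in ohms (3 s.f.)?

221 Ω

k = 1 + 138/100 = 2.38; volume constant ⇒ A' = A/k, so R' = k²R.
R' = 5.664 × 39 = 221 Ω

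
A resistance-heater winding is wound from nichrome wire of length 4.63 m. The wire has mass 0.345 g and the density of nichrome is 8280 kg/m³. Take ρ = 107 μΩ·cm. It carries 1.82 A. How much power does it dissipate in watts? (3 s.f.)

ρ = 107 μΩ·cm = 1.07×10^-6 Ω·m
A = m/(density·L) = 3.450×10^-4/(8280×4.63) = 8.9993e-09 m²
R = ρL/A = (1.07×10^-6)(4.63)/(8.9993e-09) = 550.5 Ω
P = I²R = (1.82)² × 550.5 = 1820 W

1820 W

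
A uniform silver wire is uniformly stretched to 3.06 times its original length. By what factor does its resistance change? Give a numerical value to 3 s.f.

Volume constant ⇒ A' = A/k with k = 3.06. R' = ρ(kL)/(A/k) = k²R.
Factor = 9.36

9.36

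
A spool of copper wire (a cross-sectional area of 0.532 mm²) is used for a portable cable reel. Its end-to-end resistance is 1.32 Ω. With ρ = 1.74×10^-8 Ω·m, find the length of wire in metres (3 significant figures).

40.4 m

A = 0.532 mm² = 5.320e-07 m²
L = RA/ρ = (1.32)(5.320e-07)/(1.74×10^-8) = 40.4 m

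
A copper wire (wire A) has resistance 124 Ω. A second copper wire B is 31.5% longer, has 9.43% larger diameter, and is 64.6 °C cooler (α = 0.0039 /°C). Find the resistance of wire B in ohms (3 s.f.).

102 Ω

R ∝ ρL/d² with ρ ∝ (1+αΔT), so R_B/R_A = (1 + 31.5/100) × (1 + 9.43/100)⁻² × (1 − 0.0039×64.6)
= 1.315 × 0.8351 × 0.7481 = 0.8215
R_B = 0.8215 × 124 = 102 Ω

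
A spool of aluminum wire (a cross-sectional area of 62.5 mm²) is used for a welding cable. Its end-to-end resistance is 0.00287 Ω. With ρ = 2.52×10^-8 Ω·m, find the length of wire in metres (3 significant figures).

A = 62.5 mm² = 6.250e-05 m²
L = RA/ρ = (0.00287)(6.250e-05)/(2.52×10^-8) = 7.12 m

7.12 m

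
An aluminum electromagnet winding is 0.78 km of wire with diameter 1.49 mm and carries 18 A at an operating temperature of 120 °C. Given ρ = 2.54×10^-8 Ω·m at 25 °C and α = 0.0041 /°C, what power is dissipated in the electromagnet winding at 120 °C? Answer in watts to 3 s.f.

5120 W

A = π(d/2)² = π(7.4500e-04 m)² = 1.744e-06 m²
R₍25₎ = ρL/A = (2.54×10^-8)(780)/(1.744e-06) = 11.36 Ω
R₍120₎ = R₍25₎(1 + αΔT) = 11.36 × (1 + 0.0041×95) = 15.79 Ω
P = I²R = (18)² × 15.79 = 5120 W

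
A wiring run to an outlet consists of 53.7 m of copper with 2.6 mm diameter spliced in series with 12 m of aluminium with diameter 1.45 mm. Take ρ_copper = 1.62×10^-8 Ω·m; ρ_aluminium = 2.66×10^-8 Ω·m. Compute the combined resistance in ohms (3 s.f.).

Segment 1: A = π(d/2)² = π(1.3000e-03 m)² = 5.309e-06 m²
R₁ = ρL/A = (1.62×10^-8)(53.7)/(5.309e-06) = 0.1639 Ω
Segment 2: A = π(d/2)² = π(7.2500e-04 m)² = 1.651e-06 m²
R₂ = (2.66×10^-8)(12)/(1.651e-06) = 0.1933 Ω
R = R₁ + R₂ = 0.357 Ω

0.357 Ω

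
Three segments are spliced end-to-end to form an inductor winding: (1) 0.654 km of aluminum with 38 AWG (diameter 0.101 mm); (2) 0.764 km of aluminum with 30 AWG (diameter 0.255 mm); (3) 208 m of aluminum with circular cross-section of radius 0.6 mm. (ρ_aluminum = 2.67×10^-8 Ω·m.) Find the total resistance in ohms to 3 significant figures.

2580 Ω

Seg 1: A = π(0.101/2 mm)² = π(5.0500e-05 m)² = 8.012e-09 m²
R_1 = (2.67×10^-8)(654)/(8.012e-09) = 2179 Ω
Seg 2: A = π(0.255/2 mm)² = π(1.2750e-04 m)² = 5.107e-08 m²
R_2 = (2.67×10^-8)(764)/(5.107e-08) = 399.4 Ω
Seg 3: A = πr² = π(6.0000e-04 m)² = 1.131e-06 m²
R_3 = (2.67×10^-8)(208)/(1.131e-06) = 4.91 Ω
R_total = R_1 + R_2 + R_3 = 2580 Ω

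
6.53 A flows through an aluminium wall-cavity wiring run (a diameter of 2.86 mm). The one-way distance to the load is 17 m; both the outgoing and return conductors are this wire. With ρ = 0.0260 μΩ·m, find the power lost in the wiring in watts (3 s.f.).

ρ = 0.0260 μΩ·m = 2.60×10^-8 Ω·m
A = π(d/2)² = π(1.4300e-03 m)² = 6.424e-06 m²
Total conductor length (both ways) L = 2 × 17 = 34 m
R = ρL/A = (2.60×10^-8)(34)/(6.424e-06) = 0.1376 Ω
P = I²R = (6.53)² × 0.1376 = 5.87 W

5.87 W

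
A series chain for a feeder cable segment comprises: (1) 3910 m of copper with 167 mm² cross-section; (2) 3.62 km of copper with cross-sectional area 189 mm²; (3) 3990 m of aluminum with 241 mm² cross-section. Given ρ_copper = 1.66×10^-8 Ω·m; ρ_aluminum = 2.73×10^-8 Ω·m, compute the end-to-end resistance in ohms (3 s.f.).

Seg 1: A = 167 mm² = 1.670e-04 m²
R_1 = (1.66×10^-8)(3910)/(1.670e-04) = 0.3887 Ω
Seg 2: A = 189 mm² = 1.890e-04 m²
R_2 = (1.66×10^-8)(3620)/(1.890e-04) = 0.3179 Ω
Seg 3: A = 241 mm² = 2.410e-04 m²
R_3 = (2.73×10^-8)(3990)/(2.410e-04) = 0.452 Ω
R_total = R_1 + R_2 + R_3 = 1.16 Ω

1.16 Ω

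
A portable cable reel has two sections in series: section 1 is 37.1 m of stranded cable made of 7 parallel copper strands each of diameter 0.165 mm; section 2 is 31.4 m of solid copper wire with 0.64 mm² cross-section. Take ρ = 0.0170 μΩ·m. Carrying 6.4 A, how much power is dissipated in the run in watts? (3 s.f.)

207 W

ρ = 0.0170 μΩ·m = 1.70×10^-8 Ω·m
Section 1: A_strand = π(8.2500e-05)² = 2.138e-08 m²; R₁ = ρL/(N·A_s) = (1.70×10^-8)(37.1)/(7×2.138e-08) = 4.214 Ω
Section 2: A = 0.64 mm² = 6.400e-07 m²
R₂ = (1.70×10^-8)(31.4)/(6.400e-07) = 0.8341 Ω
R = R₁ + R₂ = 5.048 Ω
P = I²R = (6.4)² × 5.048 = 207 W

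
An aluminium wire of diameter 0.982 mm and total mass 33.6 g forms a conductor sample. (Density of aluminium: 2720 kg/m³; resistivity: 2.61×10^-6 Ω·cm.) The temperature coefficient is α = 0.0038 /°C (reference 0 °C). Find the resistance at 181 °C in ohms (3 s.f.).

ρ = 2.61×10^-6 Ω·cm = 2.61×10^-8 Ω·m
A = π(d/2)² = π(4.9100e-04 m)² = 7.5738e-07 m²
L = m/(density·A) = 0.0336/(2720×7.5738e-07) = 16.31 m
R = ρL/A = (2.61×10^-8)(16.31)/(7.5738e-07) = 0.5621 Ω
R(181 °C) = 0.5621 × (1 + 0.0038×181) = 0.949 Ω

0.949 Ω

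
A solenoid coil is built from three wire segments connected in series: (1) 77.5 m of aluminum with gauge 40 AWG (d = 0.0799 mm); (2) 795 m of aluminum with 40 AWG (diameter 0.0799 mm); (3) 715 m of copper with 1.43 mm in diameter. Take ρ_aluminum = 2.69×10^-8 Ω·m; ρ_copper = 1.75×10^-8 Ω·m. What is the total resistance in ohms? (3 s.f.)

Seg 1: A = π(0.0799/2 mm)² = π(3.9950e-05 m)² = 5.014e-09 m²
R_1 = (2.69×10^-8)(77.5)/(5.014e-09) = 415.8 Ω
Seg 2: A = π(0.0799/2 mm)² = π(3.9950e-05 m)² = 5.014e-09 m²
R_2 = (2.69×10^-8)(795)/(5.014e-09) = 4265 Ω
Seg 3: A = π(d/2)² = π(7.1500e-04 m)² = 1.606e-06 m²
R_3 = (1.75×10^-8)(715)/(1.606e-06) = 7.791 Ω
R_total = R_1 + R_2 + R_3 = 4690 Ω

4690 Ω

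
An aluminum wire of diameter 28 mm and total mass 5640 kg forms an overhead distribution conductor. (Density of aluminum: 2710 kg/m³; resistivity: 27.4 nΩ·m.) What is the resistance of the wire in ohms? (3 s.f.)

ρ = 27.4 nΩ·m = 2.74×10^-8 Ω·m
A = π(d/2)² = π(1.4000e-02 m)² = 6.1575e-04 m²
L = m/(density·A) = 5640/(2710×6.1575e-04) = 3380 m
R = ρL/A = (2.74×10^-8)(3380)/(6.1575e-04) = 0.150 Ω

0.150 Ω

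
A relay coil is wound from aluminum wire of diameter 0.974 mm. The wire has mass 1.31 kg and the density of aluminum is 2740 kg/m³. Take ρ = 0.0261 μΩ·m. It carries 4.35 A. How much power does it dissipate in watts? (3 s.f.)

ρ = 0.0261 μΩ·m = 2.61×10^-8 Ω·m
A = π(d/2)² = π(4.8700e-04 m)² = 7.4509e-07 m²
L = m/(density·A) = 1.31/(2740×7.4509e-07) = 641.7 m
R = ρL/A = (2.61×10^-8)(641.7)/(7.4509e-07) = 22.48 Ω
P = I²R = (4.35)² × 22.48 = 425 W

425 W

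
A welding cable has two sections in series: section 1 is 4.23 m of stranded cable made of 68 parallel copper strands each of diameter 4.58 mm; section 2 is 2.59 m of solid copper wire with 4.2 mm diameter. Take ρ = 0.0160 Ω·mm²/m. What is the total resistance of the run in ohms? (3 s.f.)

0.00305 Ω

ρ = 0.0160 Ω·mm²/m = 1.60×10^-8 Ω·m
Section 1: A_strand = π(2.2900e-03)² = 1.647e-05 m²; R₁ = ρL/(N·A_s) = (1.60×10^-8)(4.23)/(68×1.647e-05) = 6.041×10^-5 Ω
Section 2: A = π(d/2)² = π(2.1000e-03 m)² = 1.385e-05 m²
R₂ = (1.60×10^-8)(2.59)/(1.385e-05) = 0.002991 Ω
R = R₁ + R₂ = 0.00305 Ω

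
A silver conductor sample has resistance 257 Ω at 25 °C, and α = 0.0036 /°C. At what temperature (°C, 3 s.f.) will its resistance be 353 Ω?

R = R₀(1 + α(T − T₀)) ⇒ T = T₀ + (R/R₀ − 1)/α
T = 25 + (353/257 − 1)/0.0036 = 25 + (0.3735)/0.0036 = 129 °C

129 °C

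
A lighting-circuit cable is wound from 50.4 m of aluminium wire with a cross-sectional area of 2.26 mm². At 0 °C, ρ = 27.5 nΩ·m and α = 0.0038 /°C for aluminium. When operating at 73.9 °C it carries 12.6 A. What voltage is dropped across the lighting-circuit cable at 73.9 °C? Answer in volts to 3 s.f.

ρ = 27.5 nΩ·m = 2.75×10^-8 Ω·m
A = 2.26 mm² = 2.260e-06 m²
R₍0₎ = ρL/A = (2.75×10^-8)(50.4)/(2.260e-06) = 0.6133 Ω
R₍73.9₎ = R₍0₎(1 + αΔT) = 0.6133 × (1 + 0.0038×73.9) = 0.7855 Ω
V = IR = 12.6 × 0.7855 = 9.90 V

9.90 V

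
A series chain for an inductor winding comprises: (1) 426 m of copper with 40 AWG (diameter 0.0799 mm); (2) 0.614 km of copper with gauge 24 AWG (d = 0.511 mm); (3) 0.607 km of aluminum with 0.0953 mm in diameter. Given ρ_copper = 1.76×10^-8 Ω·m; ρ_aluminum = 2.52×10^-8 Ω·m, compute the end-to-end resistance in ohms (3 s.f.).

Seg 1: A = π(0.0799/2 mm)² = π(3.9950e-05 m)² = 5.014e-09 m²
R_1 = (1.76×10^-8)(426)/(5.014e-09) = 1495 Ω
Seg 2: A = π(0.511/2 mm)² = π(2.5550e-04 m)² = 2.051e-07 m²
R_2 = (1.76×10^-8)(614)/(2.051e-07) = 52.69 Ω
Seg 3: A = π(d/2)² = π(4.7650e-05 m)² = 7.133e-09 m²
R_3 = (2.52×10^-8)(607)/(7.133e-09) = 2144 Ω
R_total = R_1 + R_2 + R_3 = 3690 Ω

3690 Ω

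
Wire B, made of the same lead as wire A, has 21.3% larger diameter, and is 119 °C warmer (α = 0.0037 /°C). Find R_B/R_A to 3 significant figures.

0.979

R ∝ ρL/d² with ρ ∝ (1+αΔT), so R_B/R_A = (1 + 21.3/100)⁻² × (1 + 0.0037×119)
= 0.6796 × 1.44 = 0.979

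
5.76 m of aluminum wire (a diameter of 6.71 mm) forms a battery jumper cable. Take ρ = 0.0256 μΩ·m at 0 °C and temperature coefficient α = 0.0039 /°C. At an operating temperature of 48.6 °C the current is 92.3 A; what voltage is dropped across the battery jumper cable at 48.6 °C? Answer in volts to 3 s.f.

ρ = 0.0256 μΩ·m = 2.56×10^-8 Ω·m
A = π(d/2)² = π(3.3550e-03 m)² = 3.536e-05 m²
R₍0₎ = ρL/A = (2.56×10^-8)(5.76)/(3.536e-05) = 0.00417 Ω
R₍48.6₎ = R₍0₎(1 + αΔT) = 0.00417 × (1 + 0.0039×48.6) = 0.00496 Ω
V = IR = 92.3 × 0.00496 = 0.458 V

0.458 V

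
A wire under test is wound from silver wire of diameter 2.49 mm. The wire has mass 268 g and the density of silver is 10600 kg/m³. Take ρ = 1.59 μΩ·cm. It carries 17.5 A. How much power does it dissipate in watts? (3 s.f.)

ρ = 1.59 μΩ·cm = 1.59×10^-8 Ω·m
A = π(d/2)² = π(1.2450e-03 m)² = 4.8695e-06 m²
L = m/(density·A) = 0.268/(10600×4.8695e-06) = 5.192 m
R = ρL/A = (1.59×10^-8)(5.192)/(4.8695e-06) = 0.01695 Ω
P = I²R = (17.5)² × 0.01695 = 5.19 W

5.19 W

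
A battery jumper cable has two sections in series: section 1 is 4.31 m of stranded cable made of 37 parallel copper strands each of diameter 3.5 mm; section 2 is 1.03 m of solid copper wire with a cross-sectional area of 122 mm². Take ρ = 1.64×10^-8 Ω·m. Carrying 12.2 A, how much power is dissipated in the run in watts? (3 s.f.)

0.0502 W

Section 1: A_strand = π(1.7500e-03)² = 9.621e-06 m²; R₁ = ρL/(N·A_s) = (1.64×10^-8)(4.31)/(37×9.621e-06) = 1.986×10^-4 Ω
Section 2: A = 122 mm² = 1.220e-04 m²
R₂ = (1.64×10^-8)(1.03)/(1.220e-04) = 1.385×10^-4 Ω
R = R₁ + R₂ = 3.370×10^-4 Ω
P = I²R = (12.2)² × 3.370×10^-4 = 0.0502 W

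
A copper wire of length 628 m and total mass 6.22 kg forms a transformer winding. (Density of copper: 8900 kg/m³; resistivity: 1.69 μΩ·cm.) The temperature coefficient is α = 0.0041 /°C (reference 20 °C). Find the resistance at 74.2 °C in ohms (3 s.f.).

11.7 Ω

ρ = 1.69 μΩ·cm = 1.69×10^-8 Ω·m
A = m/(density·L) = 6.22/(8900×628) = 1.1129e-06 m²
R = ρL/A = (1.69×10^-8)(628)/(1.1129e-06) = 9.537 Ω
R(74.2 °C) = 9.537 × (1 + 0.0041×54.2) = 11.7 Ω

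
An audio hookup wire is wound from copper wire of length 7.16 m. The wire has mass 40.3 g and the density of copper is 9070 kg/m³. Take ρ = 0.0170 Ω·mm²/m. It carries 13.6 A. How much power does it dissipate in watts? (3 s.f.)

ρ = 0.0170 Ω·mm²/m = 1.70×10^-8 Ω·m
A = m/(density·L) = 0.0403/(9070×7.16) = 6.2056e-07 m²
R = ρL/A = (1.70×10^-8)(7.16)/(6.2056e-07) = 0.1961 Ω
P = I²R = (13.6)² × 0.1961 = 36.3 W

36.3 W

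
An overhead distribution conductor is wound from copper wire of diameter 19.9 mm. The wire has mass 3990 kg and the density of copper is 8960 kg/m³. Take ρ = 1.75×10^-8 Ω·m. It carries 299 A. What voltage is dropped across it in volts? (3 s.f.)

24.1 V

A = π(d/2)² = π(9.9500e-03 m)² = 3.1103e-04 m²
L = m/(density·A) = 3990/(8960×3.1103e-04) = 1432 m
R = ρL/A = (1.75×10^-8)(1432)/(3.1103e-04) = 0.08056 Ω
V = IR = 299 × 0.08056 = 24.1 V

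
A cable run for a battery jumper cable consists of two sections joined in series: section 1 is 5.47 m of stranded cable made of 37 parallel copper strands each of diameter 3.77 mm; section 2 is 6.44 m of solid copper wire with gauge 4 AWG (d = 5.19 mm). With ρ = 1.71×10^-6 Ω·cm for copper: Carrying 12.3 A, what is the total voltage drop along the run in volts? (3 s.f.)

0.0668 V

ρ = 1.71×10^-6 Ω·cm = 1.71×10^-8 Ω·m
Section 1: A_strand = π(1.8850e-03)² = 1.116e-05 m²; R₁ = ρL/(N·A_s) = (1.71×10^-8)(5.47)/(37×1.116e-05) = 2.265×10^-4 Ω
Section 2: A = π(5.19/2 mm)² = π(2.5950e-03 m)² = 2.116e-05 m²
R₂ = (1.71×10^-8)(6.44)/(2.116e-05) = 0.005205 Ω
R = R₁ + R₂ = 0.005432 Ω
V = IR = 12.3 × 0.005432 = 0.0668 V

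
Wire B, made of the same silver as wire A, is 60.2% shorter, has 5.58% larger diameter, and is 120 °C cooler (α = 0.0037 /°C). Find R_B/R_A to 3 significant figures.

R ∝ ρL/d² with ρ ∝ (1+αΔT), so R_B/R_A = (1 − 60.2/100) × (1 + 5.58/100)⁻² × (1 − 0.0037×120)
= 0.398 × 0.8971 × 0.556 = 0.199

0.199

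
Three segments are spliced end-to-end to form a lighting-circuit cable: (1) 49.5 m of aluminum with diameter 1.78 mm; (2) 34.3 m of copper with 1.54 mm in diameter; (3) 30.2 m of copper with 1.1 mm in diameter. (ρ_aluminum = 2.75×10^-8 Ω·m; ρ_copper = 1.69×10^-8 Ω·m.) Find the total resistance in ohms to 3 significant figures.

Seg 1: A = π(d/2)² = π(8.9000e-04 m)² = 2.488e-06 m²
R_1 = (2.75×10^-8)(49.5)/(2.488e-06) = 0.547 Ω
Seg 2: A = π(d/2)² = π(7.7000e-04 m)² = 1.863e-06 m²
R_2 = (1.69×10^-8)(34.3)/(1.863e-06) = 0.3112 Ω
Seg 3: A = π(d/2)² = π(5.5000e-04 m)² = 9.503e-07 m²
R_3 = (1.69×10^-8)(30.2)/(9.503e-07) = 0.5371 Ω
R_total = R_1 + R_2 + R_3 = 1.40 Ω

1.40 Ω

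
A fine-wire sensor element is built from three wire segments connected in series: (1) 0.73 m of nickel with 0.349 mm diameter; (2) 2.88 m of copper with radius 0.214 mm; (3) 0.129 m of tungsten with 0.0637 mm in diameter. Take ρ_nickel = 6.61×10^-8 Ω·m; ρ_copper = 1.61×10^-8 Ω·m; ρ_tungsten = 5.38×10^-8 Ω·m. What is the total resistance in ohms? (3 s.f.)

Seg 1: A = π(d/2)² = π(1.7450e-04 m)² = 9.566e-08 m²
R_1 = (6.61×10^-8)(0.73)/(9.566e-08) = 0.5044 Ω
Seg 2: A = πr² = π(2.1400e-04 m)² = 1.439e-07 m²
R_2 = (1.61×10^-8)(2.88)/(1.439e-07) = 0.3223 Ω
Seg 3: A = π(d/2)² = π(3.1850e-05 m)² = 3.187e-09 m²
R_3 = (5.38×10^-8)(0.129)/(3.187e-09) = 2.178 Ω
R_total = R_1 + R_2 + R_3 = 3.00 Ω

3.00 Ω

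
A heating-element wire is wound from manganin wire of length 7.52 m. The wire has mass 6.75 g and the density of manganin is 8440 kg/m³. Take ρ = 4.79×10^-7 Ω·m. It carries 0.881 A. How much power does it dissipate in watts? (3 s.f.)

26.3 W

A = m/(density·L) = 0.00675/(8440×7.52) = 1.0635e-07 m²
R = ρL/A = (4.79×10^-7)(7.52)/(1.0635e-07) = 33.87 Ω
P = I²R = (0.881)² × 33.87 = 26.3 W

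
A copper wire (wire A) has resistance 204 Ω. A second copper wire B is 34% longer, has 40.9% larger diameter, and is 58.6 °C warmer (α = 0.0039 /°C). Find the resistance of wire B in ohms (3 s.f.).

R ∝ ρL/d² with ρ ∝ (1+αΔT), so R_B/R_A = (1 + 34/100) × (1 + 40.9/100)⁻² × (1 + 0.0039×58.6)
= 1.34 × 0.5037 × 1.228 = 0.8292
R_B = 0.8292 × 204 = 169 Ω

169 Ω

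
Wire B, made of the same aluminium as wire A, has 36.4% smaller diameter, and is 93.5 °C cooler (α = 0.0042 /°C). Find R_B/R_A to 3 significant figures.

1.50

R ∝ ρL/d² with ρ ∝ (1+αΔT), so R_B/R_A = (1 − 36.4/100)⁻² × (1 − 0.0042×93.5)
= 2.472 × 0.6073 = 1.50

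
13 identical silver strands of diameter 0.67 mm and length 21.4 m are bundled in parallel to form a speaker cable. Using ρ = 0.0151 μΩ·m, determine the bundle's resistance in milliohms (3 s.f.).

70.5 mΩ

ρ = 0.0151 μΩ·m = 1.51×10^-8 Ω·m
A_strand = π(3.3500e-04 m)² = 3.526e-07 m²
R_strand = ρL/A = (1.51×10^-8)(21.4)/(3.526e-07) = 0.9165 Ω
R_total = R_strand/N = 0.9165/13 = 70.5 mΩ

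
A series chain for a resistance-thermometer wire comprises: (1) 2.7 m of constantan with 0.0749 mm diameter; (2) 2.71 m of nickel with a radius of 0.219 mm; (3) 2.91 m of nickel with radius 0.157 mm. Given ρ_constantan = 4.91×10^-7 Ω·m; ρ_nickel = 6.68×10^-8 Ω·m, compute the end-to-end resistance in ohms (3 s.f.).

Seg 1: A = π(d/2)² = π(3.7450e-05 m)² = 4.406e-09 m²
R_1 = (4.91×10^-7)(2.7)/(4.406e-09) = 300.9 Ω
Seg 2: A = πr² = π(2.1900e-04 m)² = 1.507e-07 m²
R_2 = (6.68×10^-8)(2.71)/(1.507e-07) = 1.201 Ω
Seg 3: A = πr² = π(1.5700e-04 m)² = 7.744e-08 m²
R_3 = (6.68×10^-8)(2.91)/(7.744e-08) = 2.51 Ω
R_total = R_1 + R_2 + R_3 = 305 Ω

305 Ω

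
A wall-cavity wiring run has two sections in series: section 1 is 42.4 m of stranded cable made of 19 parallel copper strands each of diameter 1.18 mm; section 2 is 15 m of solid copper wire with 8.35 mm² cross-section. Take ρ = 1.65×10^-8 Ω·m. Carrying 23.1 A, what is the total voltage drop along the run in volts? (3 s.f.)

Section 1: A_strand = π(5.9000e-04)² = 1.094e-06 m²; R₁ = ρL/(N·A_s) = (1.65×10^-8)(42.4)/(19×1.094e-06) = 0.03367 Ω
Section 2: A = 8.35 mm² = 8.350e-06 m²
R₂ = (1.65×10^-8)(15)/(8.350e-06) = 0.02964 Ω
R = R₁ + R₂ = 0.06331 Ω
V = IR = 23.1 × 0.06331 = 1.46 V

1.46 V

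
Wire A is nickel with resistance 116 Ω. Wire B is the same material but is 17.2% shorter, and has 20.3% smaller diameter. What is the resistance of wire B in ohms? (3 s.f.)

R ∝ L/d², so R_B/R_A = (1 − 17.2/100) × (1 − 20.3/100)⁻²
= 0.828 × 1.574 = 1.304
R_B = 1.304 × 116 = 151 Ω

151 Ω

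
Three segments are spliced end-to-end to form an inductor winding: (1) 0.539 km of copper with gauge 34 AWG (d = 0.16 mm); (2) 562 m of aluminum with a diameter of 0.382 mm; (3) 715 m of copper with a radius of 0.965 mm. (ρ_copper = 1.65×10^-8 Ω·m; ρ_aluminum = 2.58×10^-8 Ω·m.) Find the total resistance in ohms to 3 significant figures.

573 Ω

Seg 1: A = π(0.16/2 mm)² = π(8.0000e-05 m)² = 2.011e-08 m²
R_1 = (1.65×10^-8)(539)/(2.011e-08) = 442.3 Ω
Seg 2: A = π(d/2)² = π(1.9100e-04 m)² = 1.146e-07 m²
R_2 = (2.58×10^-8)(562)/(1.146e-07) = 126.5 Ω
Seg 3: A = πr² = π(9.6500e-04 m)² = 2.926e-06 m²
R_3 = (1.65×10^-8)(715)/(2.926e-06) = 4.033 Ω
R_total = R_1 + R_2 + R_3 = 573 Ω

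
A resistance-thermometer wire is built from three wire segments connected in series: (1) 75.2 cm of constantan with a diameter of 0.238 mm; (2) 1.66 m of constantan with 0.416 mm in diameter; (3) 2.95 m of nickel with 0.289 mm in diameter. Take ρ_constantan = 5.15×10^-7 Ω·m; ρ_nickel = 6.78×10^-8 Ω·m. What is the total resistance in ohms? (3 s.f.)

18.0 Ω

Seg 1: A = π(d/2)² = π(1.1900e-04 m)² = 4.449e-08 m²
R_1 = (5.15×10^-7)(0.752)/(4.449e-08) = 8.705 Ω
Seg 2: A = π(d/2)² = π(2.0800e-04 m)² = 1.359e-07 m²
R_2 = (5.15×10^-7)(1.66)/(1.359e-07) = 6.29 Ω
Seg 3: A = π(d/2)² = π(1.4450e-04 m)² = 6.560e-08 m²
R_3 = (6.78×10^-8)(2.95)/(6.560e-08) = 3.049 Ω
R_total = R_1 + R_2 + R_3 = 18.0 Ω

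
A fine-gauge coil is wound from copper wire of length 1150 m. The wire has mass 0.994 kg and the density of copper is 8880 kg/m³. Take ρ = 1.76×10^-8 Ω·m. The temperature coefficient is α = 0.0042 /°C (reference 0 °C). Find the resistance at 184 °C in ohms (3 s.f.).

A = m/(density·L) = 0.994/(8880×1150) = 9.7336e-08 m²
R = ρL/A = (1.76×10^-8)(1150)/(9.7336e-08) = 207.9 Ω
R(184 °C) = 207.9 × (1 + 0.0042×184) = 369 Ω

369 Ω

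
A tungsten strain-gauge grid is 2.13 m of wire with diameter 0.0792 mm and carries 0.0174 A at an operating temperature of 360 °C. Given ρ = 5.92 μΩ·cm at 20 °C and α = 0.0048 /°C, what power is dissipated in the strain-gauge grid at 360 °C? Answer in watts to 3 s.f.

0.0204 W

ρ = 5.92 μΩ·cm = 5.92×10^-8 Ω·m
A = π(d/2)² = π(3.9600e-05 m)² = 4.927e-09 m²
R₍20₎ = ρL/A = (5.92×10^-8)(2.13)/(4.927e-09) = 25.6 Ω
R₍360₎ = R₍20₎(1 + αΔT) = 25.6 × (1 + 0.0048×340) = 67.37 Ω
P = I²R = (0.0174)² × 67.37 = 0.0204 W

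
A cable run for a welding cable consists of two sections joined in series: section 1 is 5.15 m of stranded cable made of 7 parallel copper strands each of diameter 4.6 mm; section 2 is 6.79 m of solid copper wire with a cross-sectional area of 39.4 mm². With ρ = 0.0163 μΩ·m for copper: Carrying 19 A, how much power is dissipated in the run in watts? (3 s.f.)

ρ = 0.0163 μΩ·m = 1.63×10^-8 Ω·m
Section 1: A_strand = π(2.3000e-03)² = 1.662e-05 m²; R₁ = ρL/(N·A_s) = (1.63×10^-8)(5.15)/(7×1.662e-05) = 7.216×10^-4 Ω
Section 2: A = 39.4 mm² = 3.940e-05 m²
R₂ = (1.63×10^-8)(6.79)/(3.940e-05) = 0.002809 Ω
R = R₁ + R₂ = 0.003531 Ω
P = I²R = (19)² × 0.003531 = 1.27 W

1.27 W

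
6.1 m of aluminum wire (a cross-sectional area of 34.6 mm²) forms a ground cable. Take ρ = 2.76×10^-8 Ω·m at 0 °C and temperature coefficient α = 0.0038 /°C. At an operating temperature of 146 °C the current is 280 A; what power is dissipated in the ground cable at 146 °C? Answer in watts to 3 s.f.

A = 34.6 mm² = 3.460e-05 m²
R₍0₎ = ρL/A = (2.76×10^-8)(6.1)/(3.460e-05) = 0.004866 Ω
R₍146₎ = R₍0₎(1 + αΔT) = 0.004866 × (1 + 0.0038×146) = 0.007565 Ω
P = I²R = (280)² × 0.007565 = 593 W

593 W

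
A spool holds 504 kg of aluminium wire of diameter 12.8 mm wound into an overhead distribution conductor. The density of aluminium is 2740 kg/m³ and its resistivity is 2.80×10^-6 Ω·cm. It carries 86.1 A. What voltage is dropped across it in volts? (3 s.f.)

ρ = 2.80×10^-6 Ω·cm = 2.80×10^-8 Ω·m
A = π(d/2)² = π(6.4000e-03 m)² = 1.2868e-04 m²
L = m/(density·A) = 504/(2740×1.2868e-04) = 1429 m
R = ρL/A = (2.80×10^-8)(1429)/(1.2868e-04) = 0.311 Ω
V = IR = 86.1 × 0.311 = 26.8 V

26.8 V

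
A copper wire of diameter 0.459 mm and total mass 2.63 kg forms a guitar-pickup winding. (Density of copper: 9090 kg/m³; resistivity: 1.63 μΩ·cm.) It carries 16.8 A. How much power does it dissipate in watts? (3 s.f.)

ρ = 1.63 μΩ·cm = 1.63×10^-8 Ω·m
A = π(d/2)² = π(2.2950e-04 m)² = 1.6547e-07 m²
L = m/(density·A) = 2.63/(9090×1.6547e-07) = 1749 m
R = ρL/A = (1.63×10^-8)(1749)/(1.6547e-07) = 172.2 Ω
P = I²R = (16.8)² × 172.2 = 48600 W

48600 W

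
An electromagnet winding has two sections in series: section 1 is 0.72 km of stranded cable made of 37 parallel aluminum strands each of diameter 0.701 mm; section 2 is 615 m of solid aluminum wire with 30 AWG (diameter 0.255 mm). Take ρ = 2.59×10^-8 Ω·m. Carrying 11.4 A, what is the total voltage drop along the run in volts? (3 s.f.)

3570 V

Section 1: A_strand = π(3.5050e-04)² = 3.859e-07 m²; R₁ = ρL/(N·A_s) = (2.59×10^-8)(720)/(37×3.859e-07) = 1.306 Ω
Section 2: A = π(0.255/2 mm)² = π(1.2750e-04 m)² = 5.107e-08 m²
R₂ = (2.59×10^-8)(615)/(5.107e-08) = 311.9 Ω
R = R₁ + R₂ = 313.2 Ω
V = IR = 11.4 × 313.2 = 3570 V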